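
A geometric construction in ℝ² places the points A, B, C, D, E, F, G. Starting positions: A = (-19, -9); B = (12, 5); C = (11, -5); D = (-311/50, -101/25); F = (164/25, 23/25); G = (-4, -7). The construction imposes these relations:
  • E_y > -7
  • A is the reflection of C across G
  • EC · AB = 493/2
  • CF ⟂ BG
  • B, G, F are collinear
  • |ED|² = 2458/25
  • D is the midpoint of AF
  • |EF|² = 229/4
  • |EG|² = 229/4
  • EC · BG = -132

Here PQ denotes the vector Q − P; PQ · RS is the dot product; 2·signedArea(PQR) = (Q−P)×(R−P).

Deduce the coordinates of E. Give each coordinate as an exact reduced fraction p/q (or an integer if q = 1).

E = (7/2, -6)

1. E_x = 7/2  [EC · AB = 493/2 ∩ EC · BG = -132]
2. E_y = -6  [EC · AB = 493/2 ∩ EC · BG = -132]
   → E = (7/2, -6)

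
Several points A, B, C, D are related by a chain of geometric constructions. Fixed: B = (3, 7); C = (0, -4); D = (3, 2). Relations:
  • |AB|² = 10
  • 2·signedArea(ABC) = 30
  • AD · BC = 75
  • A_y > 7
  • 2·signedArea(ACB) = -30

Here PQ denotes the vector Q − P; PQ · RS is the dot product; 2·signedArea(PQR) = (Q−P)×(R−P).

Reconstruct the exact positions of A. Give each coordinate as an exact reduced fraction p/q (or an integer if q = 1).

A = (6, 8)

1. A_x = 6  [2·signedArea(ABC) = 30 ∩ AD · BC = 75]
2. A_y = 8  [2·signedArea(ABC) = 30 ∩ AD · BC = 75]
   → A = (6, 8)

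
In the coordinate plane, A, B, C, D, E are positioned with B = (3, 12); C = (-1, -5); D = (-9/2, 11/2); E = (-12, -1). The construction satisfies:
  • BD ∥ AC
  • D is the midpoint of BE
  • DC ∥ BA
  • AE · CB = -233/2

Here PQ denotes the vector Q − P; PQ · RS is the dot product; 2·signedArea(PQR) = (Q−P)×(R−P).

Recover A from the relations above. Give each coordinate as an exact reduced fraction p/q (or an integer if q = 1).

1. A_x = 13/2  [BD ∥ AC ∩ DC ∥ BA]
2. A_y = 3/2  [BD ∥ AC ∩ DC ∥ BA]
   → A = (13/2, 3/2)

A = (13/2, 3/2)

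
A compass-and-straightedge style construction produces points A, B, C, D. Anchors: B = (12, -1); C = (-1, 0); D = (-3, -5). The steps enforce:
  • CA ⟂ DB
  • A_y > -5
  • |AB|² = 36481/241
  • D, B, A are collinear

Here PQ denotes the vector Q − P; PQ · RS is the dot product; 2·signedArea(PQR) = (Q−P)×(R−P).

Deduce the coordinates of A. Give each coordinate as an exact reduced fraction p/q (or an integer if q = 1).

1. A_x = 27/241  [D, B, A are collinear ∩ CA ⟂ DB]
2. A_y = -1005/241  [D, B, A are collinear ∩ CA ⟂ DB]
   → A = (27/241, -1005/241)

A = (27/241, -1005/241)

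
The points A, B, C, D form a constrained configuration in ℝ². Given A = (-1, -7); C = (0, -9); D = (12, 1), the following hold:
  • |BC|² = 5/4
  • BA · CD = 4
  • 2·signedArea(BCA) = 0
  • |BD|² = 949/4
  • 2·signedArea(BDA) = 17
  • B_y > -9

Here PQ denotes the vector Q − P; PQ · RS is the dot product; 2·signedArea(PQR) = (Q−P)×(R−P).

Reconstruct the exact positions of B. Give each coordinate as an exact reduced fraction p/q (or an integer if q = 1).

1. B_x = -1/2  [2·signedArea(BCA) = 0 ∩ BA · CD = 4]
2. B_y = -8  [2·signedArea(BCA) = 0 ∩ BA · CD = 4]
   → B = (-1/2, -8)

B = (-1/2, -8)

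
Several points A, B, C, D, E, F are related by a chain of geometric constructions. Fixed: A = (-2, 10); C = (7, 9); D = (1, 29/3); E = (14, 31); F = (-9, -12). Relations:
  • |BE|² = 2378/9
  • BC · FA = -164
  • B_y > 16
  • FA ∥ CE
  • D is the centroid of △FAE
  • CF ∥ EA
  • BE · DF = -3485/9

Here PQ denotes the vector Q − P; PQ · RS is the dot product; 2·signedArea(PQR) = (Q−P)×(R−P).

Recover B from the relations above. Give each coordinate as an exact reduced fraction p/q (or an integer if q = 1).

B = (19/3, 50/3)

1. B_x = 19/3  [BC · FA = -164 ∩ BE · DF = -3485/9]
2. B_y = 50/3  [BC · FA = -164 ∩ BE · DF = -3485/9]
   → B = (19/3, 50/3)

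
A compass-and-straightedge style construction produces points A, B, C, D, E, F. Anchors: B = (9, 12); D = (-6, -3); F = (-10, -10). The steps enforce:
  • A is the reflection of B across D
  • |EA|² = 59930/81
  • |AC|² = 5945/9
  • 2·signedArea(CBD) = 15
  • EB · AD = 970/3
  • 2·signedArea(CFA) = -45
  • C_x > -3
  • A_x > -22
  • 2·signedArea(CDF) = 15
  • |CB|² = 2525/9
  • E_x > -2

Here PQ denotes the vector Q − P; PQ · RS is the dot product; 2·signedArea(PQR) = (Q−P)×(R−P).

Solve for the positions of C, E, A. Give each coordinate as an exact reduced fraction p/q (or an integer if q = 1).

1. C_x = -7/3  [2·signedArea(CBD) = 15 ∩ 2·signedArea(CDF) = 15]
2. C_y = -1/3  [2·signedArea(CBD) = 15 ∩ 2·signedArea(CDF) = 15]
   → C = (-7/3, -1/3)
3. A_x = -21  [2·signedArea(CFA) = -45 ∩ A is the reflection of B across D]
4. A_y = -18  [2·signedArea(CFA) = -45 ∩ A is the reflection of B across D]
   → A = (-21, -18)
5. E_x = -10/9  [line -15·x + -15·y + -25/3 = 0 ∩ |EA|² = 59930/81]
6. E_y = 5/9  [line -15·x + -15·y + -25/3 = 0 ∩ |EA|² = 59930/81]
   → E = (-10/9, 5/9)

A = (-21, -18)
C = (-7/3, -1/3)
E = (-10/9, 5/9)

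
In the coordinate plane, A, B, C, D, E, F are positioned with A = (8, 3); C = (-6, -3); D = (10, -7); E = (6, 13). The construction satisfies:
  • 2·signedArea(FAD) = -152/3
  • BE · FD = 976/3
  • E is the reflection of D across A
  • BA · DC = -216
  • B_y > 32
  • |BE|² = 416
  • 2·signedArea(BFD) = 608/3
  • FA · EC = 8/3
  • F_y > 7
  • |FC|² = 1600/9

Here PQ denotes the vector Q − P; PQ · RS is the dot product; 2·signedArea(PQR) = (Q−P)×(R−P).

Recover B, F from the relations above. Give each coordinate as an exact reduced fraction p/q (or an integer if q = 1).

B = (2, 33)
F = (2, 23/3)

1. B_x = 2  [line 16·x + -4·y + 100 = 0 ∩ |BE|² = 416]
2. B_y = 33  [line 16·x + -4·y + 100 = 0 ∩ |BE|² = 416]
   → B = (2, 33)
3. F_x = 2  [2·signedArea(FAD) = -152/3 ∩ FA · EC = 8/3]
4. F_y = 23/3  [2·signedArea(FAD) = -152/3 ∩ FA · EC = 8/3]
   → F = (2, 23/3)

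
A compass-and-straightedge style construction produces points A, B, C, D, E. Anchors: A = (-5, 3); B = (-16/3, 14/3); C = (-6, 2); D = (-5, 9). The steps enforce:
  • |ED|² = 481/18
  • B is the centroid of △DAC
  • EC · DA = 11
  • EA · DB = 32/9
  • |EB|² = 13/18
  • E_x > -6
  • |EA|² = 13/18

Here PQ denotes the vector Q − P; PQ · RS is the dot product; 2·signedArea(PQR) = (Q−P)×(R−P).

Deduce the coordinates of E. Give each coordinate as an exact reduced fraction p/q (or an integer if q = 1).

E = (-31/6, 23/6)

1. E_x = -31/6  [EC · DA = 11 ∩ EA · DB = 32/9]
2. E_y = 23/6  [EC · DA = 11 ∩ EA · DB = 32/9]
   → E = (-31/6, 23/6)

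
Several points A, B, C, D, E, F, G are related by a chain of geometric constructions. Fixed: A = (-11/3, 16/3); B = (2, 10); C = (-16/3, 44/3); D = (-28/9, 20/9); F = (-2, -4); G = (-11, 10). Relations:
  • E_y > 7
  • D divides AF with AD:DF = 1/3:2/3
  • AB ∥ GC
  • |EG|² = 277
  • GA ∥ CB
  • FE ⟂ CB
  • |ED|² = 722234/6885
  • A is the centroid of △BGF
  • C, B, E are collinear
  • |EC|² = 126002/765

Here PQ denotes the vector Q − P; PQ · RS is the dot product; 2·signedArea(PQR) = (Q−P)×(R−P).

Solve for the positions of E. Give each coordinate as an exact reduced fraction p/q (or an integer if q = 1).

E = (467/85, 661/85)

1. E_x = 467/85  [C, B, E are collinear ∩ FE ⟂ CB]
2. E_y = 661/85  [C, B, E are collinear ∩ FE ⟂ CB]
   → E = (467/85, 661/85)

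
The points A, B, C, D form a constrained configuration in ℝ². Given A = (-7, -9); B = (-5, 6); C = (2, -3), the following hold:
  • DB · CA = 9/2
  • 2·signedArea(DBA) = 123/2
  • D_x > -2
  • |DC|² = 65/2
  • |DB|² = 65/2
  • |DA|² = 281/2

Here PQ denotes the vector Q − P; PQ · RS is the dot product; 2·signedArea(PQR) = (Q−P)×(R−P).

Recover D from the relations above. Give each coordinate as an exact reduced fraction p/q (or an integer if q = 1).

D = (-3/2, 3/2)

1. D_x = -3/2  [2·signedArea(DBA) = 123/2 ∩ DB · CA = 9/2]
2. D_y = 3/2  [2·signedArea(DBA) = 123/2 ∩ DB · CA = 9/2]
   → D = (-3/2, 3/2)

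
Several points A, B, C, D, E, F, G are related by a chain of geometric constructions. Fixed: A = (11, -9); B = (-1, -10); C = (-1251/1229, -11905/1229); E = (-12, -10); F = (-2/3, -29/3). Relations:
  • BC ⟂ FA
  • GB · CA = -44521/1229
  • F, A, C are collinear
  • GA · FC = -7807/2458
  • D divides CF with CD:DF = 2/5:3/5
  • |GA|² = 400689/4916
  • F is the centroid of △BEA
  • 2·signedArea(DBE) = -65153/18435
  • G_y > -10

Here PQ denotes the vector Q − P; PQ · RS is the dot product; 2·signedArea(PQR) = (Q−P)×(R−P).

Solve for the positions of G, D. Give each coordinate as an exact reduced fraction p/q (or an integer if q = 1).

1. G_x = 4883/2458  [line 1295/3687·x + 74/3687·y + -3737/7374 = 0 ∩ |GA|² = 400689/4916]
2. G_y = -11694/1229  [line 1295/3687·x + 74/3687·y + -3737/7374 = 0 ∩ |GA|² = 400689/4916]
   → G = (4883/2458, -11694/1229)
3. D_x = -3235/3687  [D divides CF with CD:DF = 2/5:3/5]
4. D_y = -178427/18435  [D divides CF with CD:DF = 2/5:3/5]
   → D = (-3235/3687, -178427/18435)

D = (-3235/3687, -178427/18435)
G = (4883/2458, -11694/1229)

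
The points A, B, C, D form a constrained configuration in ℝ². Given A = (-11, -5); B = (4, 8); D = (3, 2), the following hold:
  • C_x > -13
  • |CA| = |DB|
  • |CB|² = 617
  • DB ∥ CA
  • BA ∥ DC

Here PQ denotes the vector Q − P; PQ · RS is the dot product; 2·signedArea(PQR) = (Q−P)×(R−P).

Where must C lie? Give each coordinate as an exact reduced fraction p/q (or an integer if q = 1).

1. C_x = -12  [DB ∥ CA ∩ BA ∥ DC]
2. C_y = -11  [DB ∥ CA ∩ BA ∥ DC]
   → C = (-12, -11)

C = (-12, -11)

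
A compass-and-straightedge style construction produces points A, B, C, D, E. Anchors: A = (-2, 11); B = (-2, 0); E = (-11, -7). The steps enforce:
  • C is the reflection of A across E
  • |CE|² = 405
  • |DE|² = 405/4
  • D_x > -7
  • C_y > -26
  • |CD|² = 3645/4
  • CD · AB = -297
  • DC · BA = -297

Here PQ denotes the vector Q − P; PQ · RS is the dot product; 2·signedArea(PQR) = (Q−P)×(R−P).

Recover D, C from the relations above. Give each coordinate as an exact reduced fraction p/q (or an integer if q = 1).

1. C_x = -20  [C is the reflection of A across E]
2. C_y = -25  [C is the reflection of A across E]
   → C = (-20, -25)
3. D_y = 2  [DC · BA = -297]
4. D_x = -13/2  [|DE|² = 405/4]
   → D = (-13/2, 2)

C = (-20, -25)
D = (-13/2, 2)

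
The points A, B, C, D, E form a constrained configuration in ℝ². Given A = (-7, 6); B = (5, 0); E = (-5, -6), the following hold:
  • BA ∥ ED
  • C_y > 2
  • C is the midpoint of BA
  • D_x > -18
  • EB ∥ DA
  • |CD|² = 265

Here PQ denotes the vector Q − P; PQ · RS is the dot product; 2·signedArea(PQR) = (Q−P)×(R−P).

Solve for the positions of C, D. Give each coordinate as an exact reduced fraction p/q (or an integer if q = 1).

C = (-1, 3)
D = (-17, 0)

1. C_x = -1  [C is the midpoint of BA]
2. C_y = 3  [C is the midpoint of BA]
   → C = (-1, 3)
3. D_x = -17  [EB ∥ DA ∩ BA ∥ ED]
4. D_y = 0  [EB ∥ DA ∩ BA ∥ ED]
   → D = (-17, 0)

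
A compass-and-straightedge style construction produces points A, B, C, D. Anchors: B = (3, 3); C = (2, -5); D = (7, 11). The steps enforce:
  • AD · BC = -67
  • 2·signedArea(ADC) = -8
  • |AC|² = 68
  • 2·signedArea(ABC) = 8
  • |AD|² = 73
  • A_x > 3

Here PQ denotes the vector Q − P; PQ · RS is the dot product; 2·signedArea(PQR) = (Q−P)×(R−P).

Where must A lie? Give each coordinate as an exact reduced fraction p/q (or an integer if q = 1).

1. A_x = 4  [2·signedArea(ADC) = -8 ∩ 2·signedArea(ABC) = 8]
2. A_y = 3  [2·signedArea(ADC) = -8 ∩ 2·signedArea(ABC) = 8]
   → A = (4, 3)

A = (4, 3)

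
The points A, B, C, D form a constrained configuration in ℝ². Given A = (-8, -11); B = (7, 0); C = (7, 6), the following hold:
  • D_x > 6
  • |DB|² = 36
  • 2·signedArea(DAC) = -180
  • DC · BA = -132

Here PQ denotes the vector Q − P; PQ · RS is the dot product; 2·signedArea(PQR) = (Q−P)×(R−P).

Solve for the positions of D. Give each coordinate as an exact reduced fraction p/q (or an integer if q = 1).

D = (7, -6)

1. D_x = 7  [DC · BA = -132 ∩ 2·signedArea(DAC) = -180]
2. D_y = -6  [DC · BA = -132 ∩ 2·signedArea(DAC) = -180]
   → D = (7, -6)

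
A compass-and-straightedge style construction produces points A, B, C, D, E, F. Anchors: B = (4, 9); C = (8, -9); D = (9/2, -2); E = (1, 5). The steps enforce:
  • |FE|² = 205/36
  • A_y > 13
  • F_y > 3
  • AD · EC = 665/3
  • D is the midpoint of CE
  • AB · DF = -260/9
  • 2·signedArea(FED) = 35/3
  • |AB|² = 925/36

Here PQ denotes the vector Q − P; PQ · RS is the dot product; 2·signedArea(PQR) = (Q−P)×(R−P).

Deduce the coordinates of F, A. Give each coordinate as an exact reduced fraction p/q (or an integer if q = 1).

1. A_x = 29/6  [line -7·x + 14·y + -973/6 = 0 ∩ |AB|² = 925/36]
2. A_y = 14  [line -7·x + 14·y + -973/6 = 0 ∩ |AB|² = 925/36]
   → A = (29/6, 14)
3. F_x = 19/6  [2·signedArea(FED) = 35/3 ∩ AB · DF = -260/9]
4. F_y = 4  [2·signedArea(FED) = 35/3 ∩ AB · DF = -260/9]
   → F = (19/6, 4)

A = (29/6, 14)
F = (19/6, 4)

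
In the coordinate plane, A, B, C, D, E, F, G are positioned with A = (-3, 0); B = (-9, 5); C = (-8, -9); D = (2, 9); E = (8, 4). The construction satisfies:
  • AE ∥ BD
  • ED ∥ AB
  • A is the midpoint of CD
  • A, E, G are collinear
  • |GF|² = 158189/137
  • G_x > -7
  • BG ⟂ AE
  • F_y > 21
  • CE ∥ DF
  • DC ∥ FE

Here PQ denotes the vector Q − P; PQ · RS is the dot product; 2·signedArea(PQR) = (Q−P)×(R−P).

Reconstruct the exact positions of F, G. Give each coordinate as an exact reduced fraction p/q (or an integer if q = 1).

F = (18, 22)
G = (-917/137, -184/137)

1. F_x = 18  [DC ∥ FE ∩ CE ∥ DF]
2. F_y = 22  [DC ∥ FE ∩ CE ∥ DF]
   → F = (18, 22)
3. G_x = -917/137  [A, E, G are collinear ∩ BG ⟂ AE]
4. G_y = -184/137  [A, E, G are collinear ∩ BG ⟂ AE]
   → G = (-917/137, -184/137)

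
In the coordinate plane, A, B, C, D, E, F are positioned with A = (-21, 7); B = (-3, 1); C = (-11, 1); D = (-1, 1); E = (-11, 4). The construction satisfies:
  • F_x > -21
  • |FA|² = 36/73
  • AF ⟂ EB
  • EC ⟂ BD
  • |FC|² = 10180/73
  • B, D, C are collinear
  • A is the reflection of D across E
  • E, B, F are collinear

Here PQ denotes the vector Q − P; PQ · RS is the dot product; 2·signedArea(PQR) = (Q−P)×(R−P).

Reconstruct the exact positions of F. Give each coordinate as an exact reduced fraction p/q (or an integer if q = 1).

1. F_x = -1515/73  [E, B, F are collinear ∩ AF ⟂ EB]
2. F_y = 559/73  [E, B, F are collinear ∩ AF ⟂ EB]
   → F = (-1515/73, 559/73)

F = (-1515/73, 559/73)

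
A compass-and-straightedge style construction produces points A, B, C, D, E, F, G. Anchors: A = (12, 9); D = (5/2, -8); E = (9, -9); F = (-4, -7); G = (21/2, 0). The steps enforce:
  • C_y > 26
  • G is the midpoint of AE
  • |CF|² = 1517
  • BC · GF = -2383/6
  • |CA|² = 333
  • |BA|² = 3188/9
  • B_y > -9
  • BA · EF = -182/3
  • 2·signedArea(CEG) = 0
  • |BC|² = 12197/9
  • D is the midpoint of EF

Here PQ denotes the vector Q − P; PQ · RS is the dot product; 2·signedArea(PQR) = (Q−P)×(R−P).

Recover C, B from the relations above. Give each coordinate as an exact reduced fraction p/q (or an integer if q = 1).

1. C_x = 15  [line -9·x + 3/2·y + 189/2 = 0 ∩ |CF|² = 1517]
2. C_y = 27  [line -9·x + 3/2·y + 189/2 = 0 ∩ |CF|² = 1517]
   → C = (15, 27)
3. B_x = 14/3  [BA · EF = -182/3 ∩ BC · GF = -2383/6]
4. B_y = -25/3  [BA · EF = -182/3 ∩ BC · GF = -2383/6]
   → B = (14/3, -25/3)

B = (14/3, -25/3)
C = (15, 27)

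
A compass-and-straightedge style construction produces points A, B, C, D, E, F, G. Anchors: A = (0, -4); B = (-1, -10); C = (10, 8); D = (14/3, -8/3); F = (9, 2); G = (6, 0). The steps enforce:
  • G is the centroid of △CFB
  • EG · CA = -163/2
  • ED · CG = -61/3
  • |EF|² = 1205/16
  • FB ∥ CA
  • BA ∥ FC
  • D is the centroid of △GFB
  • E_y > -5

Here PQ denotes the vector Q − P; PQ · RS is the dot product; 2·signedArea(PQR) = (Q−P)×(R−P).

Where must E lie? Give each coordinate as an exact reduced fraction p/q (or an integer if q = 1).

1. E_x = 13/4  [EG · CA = -163/2 ∩ ED · CG = -61/3]
2. E_y = -9/2  [EG · CA = -163/2 ∩ ED · CG = -61/3]
   → E = (13/4, -9/2)

E = (13/4, -9/2)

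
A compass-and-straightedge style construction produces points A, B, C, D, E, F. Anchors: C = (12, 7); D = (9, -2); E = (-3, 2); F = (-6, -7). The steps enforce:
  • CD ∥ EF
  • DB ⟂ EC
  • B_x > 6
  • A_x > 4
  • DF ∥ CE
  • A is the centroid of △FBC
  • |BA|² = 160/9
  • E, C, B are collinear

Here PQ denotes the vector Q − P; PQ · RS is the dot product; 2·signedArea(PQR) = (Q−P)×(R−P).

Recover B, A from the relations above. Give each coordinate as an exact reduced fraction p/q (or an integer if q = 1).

1. B_x = 33/5  [E, C, B are collinear ∩ DB ⟂ EC]
2. B_y = 26/5  [E, C, B are collinear ∩ DB ⟂ EC]
   → B = (33/5, 26/5)
3. A_x = 21/5  [A is the centroid of △FBC]
4. A_y = 26/15  [A is the centroid of △FBC]
   → A = (21/5, 26/15)

A = (21/5, 26/15)
B = (33/5, 26/5)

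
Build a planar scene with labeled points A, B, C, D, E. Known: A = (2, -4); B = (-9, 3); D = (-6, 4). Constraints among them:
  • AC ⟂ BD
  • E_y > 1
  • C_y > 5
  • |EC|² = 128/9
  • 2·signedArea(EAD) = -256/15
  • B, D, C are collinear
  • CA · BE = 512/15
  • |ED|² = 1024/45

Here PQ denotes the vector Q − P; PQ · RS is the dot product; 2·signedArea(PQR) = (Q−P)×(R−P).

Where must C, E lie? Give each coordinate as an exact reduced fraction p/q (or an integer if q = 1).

1. C_x = -6/5  [B, D, C are collinear ∩ AC ⟂ BD]
2. C_y = 28/5  [B, D, C are collinear ∩ AC ⟂ BD]
   → C = (-6/5, 28/5)
3. E_x = -26/15  [2·signedArea(EAD) = -256/15 ∩ CA · BE = 512/15]
4. E_y = 28/15  [2·signedArea(EAD) = -256/15 ∩ CA · BE = 512/15]
   → E = (-26/15, 28/15)

C = (-6/5, 28/5)
E = (-26/15, 28/15)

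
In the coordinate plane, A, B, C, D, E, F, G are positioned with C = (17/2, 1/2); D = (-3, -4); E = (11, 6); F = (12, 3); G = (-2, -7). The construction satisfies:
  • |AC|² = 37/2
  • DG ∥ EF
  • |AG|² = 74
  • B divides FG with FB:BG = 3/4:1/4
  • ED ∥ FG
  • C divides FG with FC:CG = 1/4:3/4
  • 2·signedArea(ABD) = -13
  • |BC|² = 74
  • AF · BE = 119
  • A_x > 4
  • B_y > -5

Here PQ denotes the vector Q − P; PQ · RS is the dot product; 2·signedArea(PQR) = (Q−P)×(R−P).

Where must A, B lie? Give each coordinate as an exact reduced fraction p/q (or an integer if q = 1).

1. B_x = 3/2  [B divides FG with FB:BG = 3/4:1/4]
2. B_y = -9/2  [B divides FG with FB:BG = 3/4:1/4]
   → B = (3/2, -9/2)
3. A_x = 5  [2·signedArea(ABD) = -13 ∩ AF · BE = 119]
4. A_y = -2  [2·signedArea(ABD) = -13 ∩ AF · BE = 119]
   → A = (5, -2)

A = (5, -2)
B = (3/2, -9/2)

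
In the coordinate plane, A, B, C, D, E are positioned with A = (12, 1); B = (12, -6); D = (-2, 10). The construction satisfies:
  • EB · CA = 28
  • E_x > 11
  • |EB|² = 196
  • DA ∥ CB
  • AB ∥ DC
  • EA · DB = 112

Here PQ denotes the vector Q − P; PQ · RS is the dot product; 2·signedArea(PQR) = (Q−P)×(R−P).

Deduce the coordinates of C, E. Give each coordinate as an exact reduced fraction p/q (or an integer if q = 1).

1. C_x = -2  [DA ∥ CB ∩ AB ∥ DC]
2. C_y = 3  [DA ∥ CB ∩ AB ∥ DC]
   → C = (-2, 3)
3. E_x = 12  [EA · DB = 112 ∩ EB · CA = 28]
4. E_y = 8  [EA · DB = 112 ∩ EB · CA = 28]
   → E = (12, 8)

C = (-2, 3)
E = (12, 8)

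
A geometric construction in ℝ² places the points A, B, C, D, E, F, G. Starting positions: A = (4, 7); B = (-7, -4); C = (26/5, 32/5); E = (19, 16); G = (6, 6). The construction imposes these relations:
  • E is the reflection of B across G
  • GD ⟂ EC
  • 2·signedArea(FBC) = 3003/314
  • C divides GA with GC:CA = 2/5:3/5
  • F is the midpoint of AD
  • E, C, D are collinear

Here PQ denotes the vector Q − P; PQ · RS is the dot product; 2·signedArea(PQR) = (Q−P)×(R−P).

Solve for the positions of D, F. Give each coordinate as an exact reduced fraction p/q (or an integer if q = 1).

D = (4358/785, 5216/785)
F = (3749/785, 10711/1570)

1. D_x = 4358/785  [E, C, D are collinear ∩ GD ⟂ EC]
2. D_y = 5216/785  [E, C, D are collinear ∩ GD ⟂ EC]
   → D = (4358/785, 5216/785)
3. F_x = 3749/785  [F is the midpoint of AD]
4. F_y = 10711/1570  [F is the midpoint of AD]
   → F = (3749/785, 10711/1570)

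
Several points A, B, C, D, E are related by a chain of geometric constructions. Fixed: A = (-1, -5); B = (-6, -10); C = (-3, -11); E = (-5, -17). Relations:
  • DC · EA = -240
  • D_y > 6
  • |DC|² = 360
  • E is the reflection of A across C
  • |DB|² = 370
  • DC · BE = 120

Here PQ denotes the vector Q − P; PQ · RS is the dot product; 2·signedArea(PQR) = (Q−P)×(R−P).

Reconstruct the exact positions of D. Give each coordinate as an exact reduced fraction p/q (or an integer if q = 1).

1. D_x = 3  [DC · BE = 120 ∩ DC · EA = -240]
2. D_y = 7  [DC · BE = 120 ∩ DC · EA = -240]
   → D = (3, 7)

D = (3, 7)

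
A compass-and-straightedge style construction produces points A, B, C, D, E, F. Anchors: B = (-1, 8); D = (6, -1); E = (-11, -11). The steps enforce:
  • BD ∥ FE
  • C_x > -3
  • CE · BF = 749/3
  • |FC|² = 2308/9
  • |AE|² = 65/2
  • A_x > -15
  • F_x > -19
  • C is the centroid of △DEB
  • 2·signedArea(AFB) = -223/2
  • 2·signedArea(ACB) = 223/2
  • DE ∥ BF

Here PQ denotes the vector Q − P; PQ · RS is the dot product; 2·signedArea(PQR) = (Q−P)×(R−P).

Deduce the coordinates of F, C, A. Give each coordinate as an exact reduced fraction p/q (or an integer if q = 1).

1. F_x = -18  [BD ∥ FE ∩ DE ∥ BF]
2. F_y = -2  [BD ∥ FE ∩ DE ∥ BF]
   → F = (-18, -2)
3. C_x = -2  [C is the centroid of △DEB]
4. C_y = -4/3  [C is the centroid of △DEB]
   → C = (-2, -4/3)
5. A_x = -29/2  [2·signedArea(AFB) = -223/2 ∩ 2·signedArea(ACB) = 223/2]
6. A_y = -13/2  [2·signedArea(AFB) = -223/2 ∩ 2·signedArea(ACB) = 223/2]
   → A = (-29/2, -13/2)

A = (-29/2, -13/2)
C = (-2, -4/3)
F = (-18, -2)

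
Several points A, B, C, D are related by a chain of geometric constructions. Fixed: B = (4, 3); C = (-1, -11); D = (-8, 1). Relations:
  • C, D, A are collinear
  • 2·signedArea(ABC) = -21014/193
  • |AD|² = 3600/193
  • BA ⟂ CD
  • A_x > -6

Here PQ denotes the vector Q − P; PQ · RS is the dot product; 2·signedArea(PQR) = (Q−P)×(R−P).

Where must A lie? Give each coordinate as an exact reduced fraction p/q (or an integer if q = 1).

A = (-1124/193, -527/193)

1. A_x = -1124/193  [C, D, A are collinear ∩ BA ⟂ CD]
2. A_y = -527/193  [C, D, A are collinear ∩ BA ⟂ CD]
   → A = (-1124/193, -527/193)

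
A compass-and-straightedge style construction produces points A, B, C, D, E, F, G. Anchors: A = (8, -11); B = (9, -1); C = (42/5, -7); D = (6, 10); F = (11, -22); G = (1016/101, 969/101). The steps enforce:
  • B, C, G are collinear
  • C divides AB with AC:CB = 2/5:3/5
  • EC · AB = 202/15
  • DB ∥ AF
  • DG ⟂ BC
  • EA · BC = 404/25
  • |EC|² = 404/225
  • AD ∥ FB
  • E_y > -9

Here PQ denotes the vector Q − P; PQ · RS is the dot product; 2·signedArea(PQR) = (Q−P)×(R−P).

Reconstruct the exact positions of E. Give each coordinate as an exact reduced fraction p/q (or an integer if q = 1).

E = (124/15, -25/3)

1. E_x = 124/15  [line 3/5·x + 6·y + 1126/25 = 0 ∩ |EC|² = 404/225]
2. E_y = -25/3  [line 3/5·x + 6·y + 1126/25 = 0 ∩ |EC|² = 404/225]
   → E = (124/15, -25/3)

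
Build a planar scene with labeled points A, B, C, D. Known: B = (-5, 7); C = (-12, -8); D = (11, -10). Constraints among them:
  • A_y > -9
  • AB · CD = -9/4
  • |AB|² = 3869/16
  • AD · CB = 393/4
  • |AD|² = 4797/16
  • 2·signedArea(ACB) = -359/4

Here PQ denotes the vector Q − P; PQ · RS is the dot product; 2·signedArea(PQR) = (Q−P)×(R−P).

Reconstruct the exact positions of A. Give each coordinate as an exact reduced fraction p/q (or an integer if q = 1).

1. A_x = -25/4  [AB · CD = -9/4 ∩ AD · CB = 393/4]
2. A_y = -17/2  [AB · CD = -9/4 ∩ AD · CB = 393/4]
   → A = (-25/4, -17/2)

A = (-25/4, -17/2)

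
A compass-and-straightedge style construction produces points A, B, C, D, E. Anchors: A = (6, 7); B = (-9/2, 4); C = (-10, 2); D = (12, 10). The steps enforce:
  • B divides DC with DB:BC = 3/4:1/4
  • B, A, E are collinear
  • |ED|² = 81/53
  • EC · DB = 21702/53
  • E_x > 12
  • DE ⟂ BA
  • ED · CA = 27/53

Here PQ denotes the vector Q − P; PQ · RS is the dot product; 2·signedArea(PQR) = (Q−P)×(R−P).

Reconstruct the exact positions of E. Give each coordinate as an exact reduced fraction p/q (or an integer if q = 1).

E = (654/53, 467/53)

1. E_x = 654/53  [B, A, E are collinear ∩ DE ⟂ BA]
2. E_y = 467/53  [B, A, E are collinear ∩ DE ⟂ BA]
   → E = (654/53, 467/53)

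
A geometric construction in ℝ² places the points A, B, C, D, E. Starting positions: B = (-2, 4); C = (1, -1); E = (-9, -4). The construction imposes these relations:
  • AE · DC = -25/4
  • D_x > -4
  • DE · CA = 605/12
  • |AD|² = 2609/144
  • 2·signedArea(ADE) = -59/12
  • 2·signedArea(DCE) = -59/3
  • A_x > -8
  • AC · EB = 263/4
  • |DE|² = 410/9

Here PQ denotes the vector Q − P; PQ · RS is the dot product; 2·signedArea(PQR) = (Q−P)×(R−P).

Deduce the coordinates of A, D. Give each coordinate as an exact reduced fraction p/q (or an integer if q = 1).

A = (-29/4, -2)
D = (-10/3, -1/3)

1. D_x = -10/3  [line 3·x + -10·y + 20/3 = 0 ∩ |DE|² = 410/9]
2. D_y = -1/3  [line 3·x + -10·y + 20/3 = 0 ∩ |DE|² = 410/9]
   → D = (-10/3, -1/3)
3. A_x = -29/4  [AE · DC = -25/4 ∩ DE · CA = 605/12]
4. A_y = -2  [AE · DC = -25/4 ∩ DE · CA = 605/12]
   → A = (-29/4, -2)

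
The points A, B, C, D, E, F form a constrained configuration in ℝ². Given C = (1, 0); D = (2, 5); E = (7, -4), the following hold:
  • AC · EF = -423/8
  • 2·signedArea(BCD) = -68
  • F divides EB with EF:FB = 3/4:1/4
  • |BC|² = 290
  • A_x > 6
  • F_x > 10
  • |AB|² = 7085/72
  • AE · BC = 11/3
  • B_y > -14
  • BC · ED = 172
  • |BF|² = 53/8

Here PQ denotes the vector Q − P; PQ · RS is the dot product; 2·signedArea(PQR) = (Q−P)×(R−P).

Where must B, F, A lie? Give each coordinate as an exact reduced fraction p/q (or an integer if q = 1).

A = (25/4, -59/12)
B = (12, -13)
F = (43/4, -43/4)

1. B_x = 12  [2·signedArea(BCD) = -68 ∩ BC · ED = 172]
2. B_y = -13  [2·signedArea(BCD) = -68 ∩ BC · ED = 172]
   → B = (12, -13)
3. F_x = 43/4  [F divides EB with EF:FB = 3/4:1/4]
4. F_y = -43/4  [F divides EB with EF:FB = 3/4:1/4]
   → F = (43/4, -43/4)
5. A_x = 25/4  [AC · EF = -423/8 ∩ AE · BC = 11/3]
6. A_y = -59/12  [AC · EF = -423/8 ∩ AE · BC = 11/3]
   → A = (25/4, -59/12)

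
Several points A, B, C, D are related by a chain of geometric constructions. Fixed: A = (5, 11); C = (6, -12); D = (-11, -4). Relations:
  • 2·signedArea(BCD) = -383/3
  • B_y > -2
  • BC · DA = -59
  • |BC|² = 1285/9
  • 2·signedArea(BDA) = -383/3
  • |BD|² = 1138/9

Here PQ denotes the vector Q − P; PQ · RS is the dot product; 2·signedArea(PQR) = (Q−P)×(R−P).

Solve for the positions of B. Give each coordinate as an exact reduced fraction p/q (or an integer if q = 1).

1. B_x = 0  [2·signedArea(BDA) = -383/3 ∩ 2·signedArea(BCD) = -383/3]
2. B_y = -5/3  [2·signedArea(BDA) = -383/3 ∩ 2·signedArea(BCD) = -383/3]
   → B = (0, -5/3)

B = (0, -5/3)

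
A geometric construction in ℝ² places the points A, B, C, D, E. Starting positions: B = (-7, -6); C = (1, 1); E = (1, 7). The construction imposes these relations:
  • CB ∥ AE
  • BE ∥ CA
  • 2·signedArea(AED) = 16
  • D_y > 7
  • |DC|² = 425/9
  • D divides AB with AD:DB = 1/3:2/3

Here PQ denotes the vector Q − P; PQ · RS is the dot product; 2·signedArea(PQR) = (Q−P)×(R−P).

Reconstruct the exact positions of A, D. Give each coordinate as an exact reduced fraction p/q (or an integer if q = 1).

1. A_x = 9  [CB ∥ AE ∩ BE ∥ CA]
2. A_y = 14  [CB ∥ AE ∩ BE ∥ CA]
   → A = (9, 14)
3. D_x = 11/3  [D divides AB with AD:DB = 1/3:2/3]
4. D_y = 22/3  [D divides AB with AD:DB = 1/3:2/3]
   → D = (11/3, 22/3)

A = (9, 14)
D = (11/3, 22/3)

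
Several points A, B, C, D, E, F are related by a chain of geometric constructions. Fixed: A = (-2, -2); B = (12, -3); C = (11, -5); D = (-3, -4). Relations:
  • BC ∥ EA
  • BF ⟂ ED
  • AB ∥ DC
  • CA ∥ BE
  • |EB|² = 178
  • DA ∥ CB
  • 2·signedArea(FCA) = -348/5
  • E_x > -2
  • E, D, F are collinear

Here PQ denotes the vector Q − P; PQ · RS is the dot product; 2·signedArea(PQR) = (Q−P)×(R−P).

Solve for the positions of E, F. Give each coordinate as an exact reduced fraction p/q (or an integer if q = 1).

E = (-1, 0)
F = (2/5, 14/5)

1. E_x = -1  [BC ∥ EA ∩ CA ∥ BE]
2. E_y = 0  [BC ∥ EA ∩ CA ∥ BE]
   → E = (-1, 0)
3. F_x = 2/5  [E, D, F are collinear ∩ BF ⟂ ED]
4. F_y = 14/5  [E, D, F are collinear ∩ BF ⟂ ED]
   → F = (2/5, 14/5)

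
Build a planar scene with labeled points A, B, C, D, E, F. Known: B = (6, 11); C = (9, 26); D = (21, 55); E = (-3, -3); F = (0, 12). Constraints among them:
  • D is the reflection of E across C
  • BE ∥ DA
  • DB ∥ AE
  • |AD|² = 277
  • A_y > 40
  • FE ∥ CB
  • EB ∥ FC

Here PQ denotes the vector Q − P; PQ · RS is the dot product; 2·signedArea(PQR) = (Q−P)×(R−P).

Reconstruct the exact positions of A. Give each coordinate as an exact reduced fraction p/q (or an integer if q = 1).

1. A_x = 12  [DB ∥ AE ∩ BE ∥ DA]
2. A_y = 41  [DB ∥ AE ∩ BE ∥ DA]
   → A = (12, 41)

A = (12, 41)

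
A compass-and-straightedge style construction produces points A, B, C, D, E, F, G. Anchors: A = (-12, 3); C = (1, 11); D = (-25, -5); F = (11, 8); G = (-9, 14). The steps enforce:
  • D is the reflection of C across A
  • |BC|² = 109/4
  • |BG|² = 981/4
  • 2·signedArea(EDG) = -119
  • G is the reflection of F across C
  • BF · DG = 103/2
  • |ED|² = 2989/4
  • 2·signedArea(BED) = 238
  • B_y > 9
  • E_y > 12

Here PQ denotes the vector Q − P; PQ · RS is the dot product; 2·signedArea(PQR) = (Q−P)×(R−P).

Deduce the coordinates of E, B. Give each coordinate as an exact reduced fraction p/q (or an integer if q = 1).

1. E_x = -4  [line -19·x + 16·y + -276 = 0 ∩ |ED|² = 2989/4]
2. E_y = 25/2  [line -19·x + 16·y + -276 = 0 ∩ |ED|² = 2989/4]
   → E = (-4, 25/2)
3. B_x = 6  [BF · DG = 103/2 ∩ 2·signedArea(BED) = 238]
4. B_y = 19/2  [BF · DG = 103/2 ∩ 2·signedArea(BED) = 238]
   → B = (6, 19/2)

B = (6, 19/2)
E = (-4, 25/2)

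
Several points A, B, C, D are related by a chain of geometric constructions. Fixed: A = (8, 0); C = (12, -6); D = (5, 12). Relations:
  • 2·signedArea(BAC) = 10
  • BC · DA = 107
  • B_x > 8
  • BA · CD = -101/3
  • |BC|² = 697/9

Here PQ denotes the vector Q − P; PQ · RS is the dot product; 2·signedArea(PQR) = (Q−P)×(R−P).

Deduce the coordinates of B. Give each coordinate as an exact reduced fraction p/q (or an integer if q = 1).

1. B_x = 25/3  [BC · DA = 107 ∩ BA · CD = -101/3]
2. B_y = 2  [BC · DA = 107 ∩ BA · CD = -101/3]
   → B = (25/3, 2)

B = (25/3, 2)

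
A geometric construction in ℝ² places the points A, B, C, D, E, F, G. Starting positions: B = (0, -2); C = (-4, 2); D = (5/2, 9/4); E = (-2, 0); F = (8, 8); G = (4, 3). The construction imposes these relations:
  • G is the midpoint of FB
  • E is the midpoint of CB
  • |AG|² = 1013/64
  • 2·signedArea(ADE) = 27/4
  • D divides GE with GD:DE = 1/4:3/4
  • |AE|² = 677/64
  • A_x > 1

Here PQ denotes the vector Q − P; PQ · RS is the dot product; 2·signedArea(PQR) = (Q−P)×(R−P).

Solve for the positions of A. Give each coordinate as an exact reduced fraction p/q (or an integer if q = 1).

A = (5/4, 1/8)

1. A_x = 5/4  [line 9/4·x + -9/2·y + -9/4 = 0 ∩ |AE|² = 677/64]
2. A_y = 1/8  [line 9/4·x + -9/2·y + -9/4 = 0 ∩ |AE|² = 677/64]
   → A = (5/4, 1/8)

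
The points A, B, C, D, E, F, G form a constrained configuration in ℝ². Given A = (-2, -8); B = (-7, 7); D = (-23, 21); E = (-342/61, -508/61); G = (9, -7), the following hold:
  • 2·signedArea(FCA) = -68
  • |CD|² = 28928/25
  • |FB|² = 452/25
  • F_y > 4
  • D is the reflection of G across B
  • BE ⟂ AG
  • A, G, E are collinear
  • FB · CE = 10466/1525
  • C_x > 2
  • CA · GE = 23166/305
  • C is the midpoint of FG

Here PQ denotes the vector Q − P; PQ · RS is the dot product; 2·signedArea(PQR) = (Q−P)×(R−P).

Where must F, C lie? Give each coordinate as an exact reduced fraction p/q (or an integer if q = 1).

1. C_x = 13/5  [line 891/61·x + 81/61·y + -11016/305 = 0 ∩ |CD|² = 28928/25]
2. C_y = -7/5  [line 891/61·x + 81/61·y + -11016/305 = 0 ∩ |CD|² = 28928/25]
   → C = (13/5, -7/5)
3. F_x = -19/5  [FB · CE = 10466/1525 ∩ C is the midpoint of FG]
4. F_y = 21/5  [FB · CE = 10466/1525 ∩ C is the midpoint of FG]
   → F = (-19/5, 21/5)

C = (13/5, -7/5)
F = (-19/5, 21/5)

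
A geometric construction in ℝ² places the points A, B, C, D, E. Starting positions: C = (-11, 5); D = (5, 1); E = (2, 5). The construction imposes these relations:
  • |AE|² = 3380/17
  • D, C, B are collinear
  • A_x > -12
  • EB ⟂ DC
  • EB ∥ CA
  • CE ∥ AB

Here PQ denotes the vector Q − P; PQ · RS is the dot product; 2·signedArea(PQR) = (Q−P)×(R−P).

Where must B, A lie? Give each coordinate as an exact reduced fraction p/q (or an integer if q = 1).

1. B_x = 21/17  [D, C, B are collinear ∩ EB ⟂ DC]
2. B_y = 33/17  [D, C, B are collinear ∩ EB ⟂ DC]
   → B = (21/17, 33/17)
3. A_x = -200/17  [CE ∥ AB ∩ EB ∥ CA]
4. A_y = 33/17  [CE ∥ AB ∩ EB ∥ CA]
   → A = (-200/17, 33/17)

A = (-200/17, 33/17)
B = (21/17, 33/17)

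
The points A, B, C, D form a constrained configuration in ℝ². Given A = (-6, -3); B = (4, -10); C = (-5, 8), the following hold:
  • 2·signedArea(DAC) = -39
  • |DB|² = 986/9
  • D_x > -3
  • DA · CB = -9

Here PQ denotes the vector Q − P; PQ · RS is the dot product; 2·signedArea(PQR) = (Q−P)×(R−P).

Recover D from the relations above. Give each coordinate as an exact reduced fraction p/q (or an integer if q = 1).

D = (-7/3, -5/3)

1. D_x = -7/3  [DA · CB = -9 ∩ 2·signedArea(DAC) = -39]
2. D_y = -5/3  [DA · CB = -9 ∩ 2·signedArea(DAC) = -39]
   → D = (-7/3, -5/3)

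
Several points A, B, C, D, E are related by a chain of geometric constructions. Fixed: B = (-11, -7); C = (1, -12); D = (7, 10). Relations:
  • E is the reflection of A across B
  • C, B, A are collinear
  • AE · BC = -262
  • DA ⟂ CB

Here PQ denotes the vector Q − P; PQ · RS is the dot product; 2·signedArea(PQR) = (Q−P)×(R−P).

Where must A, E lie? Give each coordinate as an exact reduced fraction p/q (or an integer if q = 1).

1. A_x = -287/169  [C, B, A are collinear ∩ DA ⟂ CB]
2. A_y = -1838/169  [C, B, A are collinear ∩ DA ⟂ CB]
   → A = (-287/169, -1838/169)
3. E_x = -3431/169  [E is the reflection of A across B]
4. E_y = -528/169  [E is the reflection of A across B]
   → E = (-3431/169, -528/169)

A = (-287/169, -1838/169)
E = (-3431/169, -528/169)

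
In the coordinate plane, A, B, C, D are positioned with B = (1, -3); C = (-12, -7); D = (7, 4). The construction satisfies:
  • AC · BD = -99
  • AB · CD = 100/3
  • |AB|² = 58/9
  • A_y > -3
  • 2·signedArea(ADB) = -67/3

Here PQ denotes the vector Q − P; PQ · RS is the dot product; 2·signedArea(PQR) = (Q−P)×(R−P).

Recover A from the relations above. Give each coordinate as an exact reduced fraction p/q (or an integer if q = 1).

A = (-4/3, -2)

1. A_x = -4/3  [2·signedArea(ADB) = -67/3 ∩ AB · CD = 100/3]
2. A_y = -2  [2·signedArea(ADB) = -67/3 ∩ AB · CD = 100/3]
   → A = (-4/3, -2)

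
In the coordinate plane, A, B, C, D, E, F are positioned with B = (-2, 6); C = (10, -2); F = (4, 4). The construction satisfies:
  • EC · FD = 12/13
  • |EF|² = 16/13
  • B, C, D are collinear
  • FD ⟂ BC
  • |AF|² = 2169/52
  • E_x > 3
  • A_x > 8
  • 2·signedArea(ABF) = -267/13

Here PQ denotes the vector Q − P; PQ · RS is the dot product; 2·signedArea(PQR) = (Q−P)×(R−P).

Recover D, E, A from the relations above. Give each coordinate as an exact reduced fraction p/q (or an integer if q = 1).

1. D_x = 40/13  [B, C, D are collinear ∩ FD ⟂ BC]
2. D_y = 34/13  [B, C, D are collinear ∩ FD ⟂ BC]
   → D = (40/13, 34/13)
3. E_x = 44/13  [line 12/13·x + 18/13·y + -96/13 = 0 ∩ |EF|² = 16/13]
4. E_y = 40/13  [line 12/13·x + 18/13·y + -96/13 = 0 ∩ |EF|² = 16/13]
   → E = (44/13, 40/13)
5. A_x = 215/26  [line 2·x + 6·y + -149/13 = 0 ∩ |AF|² = 2169/52]
6. A_y = -11/13  [line 2·x + 6·y + -149/13 = 0 ∩ |AF|² = 2169/52]
   → A = (215/26, -11/13)

A = (215/26, -11/13)
D = (40/13, 34/13)
E = (44/13, 40/13)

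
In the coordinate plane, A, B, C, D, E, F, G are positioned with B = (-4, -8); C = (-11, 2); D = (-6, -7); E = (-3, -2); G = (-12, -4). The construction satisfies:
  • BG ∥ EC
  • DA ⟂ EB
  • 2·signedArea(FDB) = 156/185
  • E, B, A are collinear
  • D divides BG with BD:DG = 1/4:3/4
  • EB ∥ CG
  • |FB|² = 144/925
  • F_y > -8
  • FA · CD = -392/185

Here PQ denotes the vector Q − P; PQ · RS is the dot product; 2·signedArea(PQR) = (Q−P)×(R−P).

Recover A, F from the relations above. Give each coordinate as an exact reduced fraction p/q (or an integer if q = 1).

A = (-144/37, -272/37)
F = (-728/185, -1408/185)

1. A_x = -144/37  [E, B, A are collinear ∩ DA ⟂ EB]
2. A_y = -272/37  [E, B, A are collinear ∩ DA ⟂ EB]
   → A = (-144/37, -272/37)
3. F_x = -728/185  [2·signedArea(FDB) = 156/185 ∩ FA · CD = -392/185]
4. F_y = -1408/185  [2·signedArea(FDB) = 156/185 ∩ FA · CD = -392/185]
   → F = (-728/185, -1408/185)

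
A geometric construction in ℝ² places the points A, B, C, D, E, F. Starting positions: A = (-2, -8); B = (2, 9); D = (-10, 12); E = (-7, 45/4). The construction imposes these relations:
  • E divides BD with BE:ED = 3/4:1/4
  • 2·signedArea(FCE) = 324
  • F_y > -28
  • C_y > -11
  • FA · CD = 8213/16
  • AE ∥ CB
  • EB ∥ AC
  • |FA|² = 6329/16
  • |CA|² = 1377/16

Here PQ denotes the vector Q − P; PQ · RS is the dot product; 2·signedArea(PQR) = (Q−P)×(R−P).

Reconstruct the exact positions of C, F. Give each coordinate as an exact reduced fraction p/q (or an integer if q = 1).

C = (7, -41/4)
F = (3, -109/4)

1. C_x = 7  [AE ∥ CB ∩ EB ∥ AC]
2. C_y = -41/4  [AE ∥ CB ∩ EB ∥ AC]
   → C = (7, -41/4)
3. F_x = 3  [2·signedArea(FCE) = 324 ∩ FA · CD = 8213/16]
4. F_y = -109/4  [2·signedArea(FCE) = 324 ∩ FA · CD = 8213/16]
   → F = (3, -109/4)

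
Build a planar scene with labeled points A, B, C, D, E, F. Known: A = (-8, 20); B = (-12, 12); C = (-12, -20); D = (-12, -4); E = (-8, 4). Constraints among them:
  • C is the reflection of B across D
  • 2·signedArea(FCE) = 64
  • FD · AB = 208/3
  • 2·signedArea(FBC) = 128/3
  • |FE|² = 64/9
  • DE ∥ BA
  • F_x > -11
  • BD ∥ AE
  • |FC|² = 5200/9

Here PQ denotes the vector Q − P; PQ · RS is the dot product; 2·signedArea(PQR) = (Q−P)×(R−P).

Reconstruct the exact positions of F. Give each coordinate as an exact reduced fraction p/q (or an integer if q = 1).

1. F_x = -32/3  [2·signedArea(FBC) = 128/3 ∩ FD · AB = 208/3]
2. F_y = 4  [2·signedArea(FBC) = 128/3 ∩ FD · AB = 208/3]
   → F = (-32/3, 4)

F = (-32/3, 4)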